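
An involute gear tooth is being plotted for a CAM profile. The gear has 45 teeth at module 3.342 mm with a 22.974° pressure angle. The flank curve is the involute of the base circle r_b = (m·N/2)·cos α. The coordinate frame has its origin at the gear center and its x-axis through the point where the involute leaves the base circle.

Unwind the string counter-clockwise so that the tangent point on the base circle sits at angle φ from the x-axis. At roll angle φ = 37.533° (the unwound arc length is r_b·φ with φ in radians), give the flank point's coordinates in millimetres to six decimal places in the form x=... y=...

x=82.528927 y=6.212939

pitch radius r_p = m·N/2 = 3.342·45/2 = 75.195000
base radius r_b = r_p·cos α = 75.195000·cos 22.974° = 69.230688
roll angle φ = 37.533° = 0.65507443 rad
x = r_b·(cos φ + φ·sin φ) = 69.230688·(0.79300259 + 0.65507443·0.60921827) = 82.528927
y = r_b·(sin φ − φ·cos φ) = 69.230688·(0.60921827 − 0.65507443·0.79300259) = 6.212939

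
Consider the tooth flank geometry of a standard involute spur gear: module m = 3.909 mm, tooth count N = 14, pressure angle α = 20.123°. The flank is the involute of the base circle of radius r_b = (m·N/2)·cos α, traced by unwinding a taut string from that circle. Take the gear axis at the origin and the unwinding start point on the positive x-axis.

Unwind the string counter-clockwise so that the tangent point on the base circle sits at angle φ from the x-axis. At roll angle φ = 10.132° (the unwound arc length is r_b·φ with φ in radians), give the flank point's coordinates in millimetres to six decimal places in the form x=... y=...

pitch radius r_p = m·N/2 = 3.909·14/2 = 27.363000
base radius r_b = r_p·cos α = 27.363000·cos 20.123° = 25.692659
roll angle φ = 10.132° = 0.17683676 rad
x = r_b·(cos φ + φ·sin φ) = 25.692659·(0.98440508 + 0.17683676·0.17591655) = 26.091245
y = r_b·(sin φ − φ·cos φ) = 25.692659·(0.17591655 − 0.17683676·0.98440508) = 0.047211

x=26.091245 y=0.047211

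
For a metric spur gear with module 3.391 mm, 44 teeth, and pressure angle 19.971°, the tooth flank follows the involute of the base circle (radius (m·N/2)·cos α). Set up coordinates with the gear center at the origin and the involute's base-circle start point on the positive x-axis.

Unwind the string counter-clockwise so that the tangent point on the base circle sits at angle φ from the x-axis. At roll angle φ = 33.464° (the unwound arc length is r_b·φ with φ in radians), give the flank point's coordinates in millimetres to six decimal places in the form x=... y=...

x=81.074193 y=4.499590

pitch radius r_p = m·N/2 = 3.391·44/2 = 74.602000
base radius r_b = r_p·cos α = 74.602000·cos 19.971° = 70.115854
roll angle φ = 33.464° = 0.58405698 rad
x = r_b·(cos φ + φ·sin φ) = 70.115854·(0.83423245 + 0.58405698·0.55141293) = 81.074193
y = r_b·(sin φ − φ·cos φ) = 70.115854·(0.55141293 − 0.58405698·0.83423245) = 4.499590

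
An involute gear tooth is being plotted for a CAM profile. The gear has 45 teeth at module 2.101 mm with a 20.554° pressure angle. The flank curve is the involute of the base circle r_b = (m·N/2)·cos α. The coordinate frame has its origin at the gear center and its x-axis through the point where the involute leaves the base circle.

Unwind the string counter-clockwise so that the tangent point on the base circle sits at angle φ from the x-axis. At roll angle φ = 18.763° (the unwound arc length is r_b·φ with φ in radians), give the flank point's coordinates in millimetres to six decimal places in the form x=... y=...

x=46.573367 y=0.512621

pitch radius r_p = m·N/2 = 2.101·45/2 = 47.272500
base radius r_b = r_p·cos α = 47.272500·cos 20.554° = 44.263214
roll angle φ = 18.763° = 0.32747613 rad
x = r_b·(cos φ + φ·sin φ) = 44.263214·(0.94685717 + 0.32747613·0.32165431) = 46.573367
y = r_b·(sin φ − φ·cos φ) = 44.263214·(0.32165431 − 0.32747613·0.94685717) = 0.512621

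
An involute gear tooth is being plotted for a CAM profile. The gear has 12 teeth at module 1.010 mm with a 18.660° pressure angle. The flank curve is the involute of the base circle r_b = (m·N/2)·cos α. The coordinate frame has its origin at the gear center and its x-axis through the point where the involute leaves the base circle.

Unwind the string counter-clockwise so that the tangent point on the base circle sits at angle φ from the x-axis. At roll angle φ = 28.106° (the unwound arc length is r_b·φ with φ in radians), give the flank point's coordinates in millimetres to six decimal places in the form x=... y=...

x=6.391232 y=0.220517

pitch radius r_p = m·N/2 = 1.010·12/2 = 6.060000
base radius r_b = r_p·cos α = 6.060000·cos 18.660° = 5.741449
roll angle φ = 28.106° = 0.49054224 rad
x = r_b·(cos φ + φ·sin φ) = 5.741449·(0.88207754 + 0.49054224·0.47110425) = 6.391232
y = r_b·(sin φ − φ·cos φ) = 5.741449·(0.47110425 − 0.49054224·0.88207754) = 0.220517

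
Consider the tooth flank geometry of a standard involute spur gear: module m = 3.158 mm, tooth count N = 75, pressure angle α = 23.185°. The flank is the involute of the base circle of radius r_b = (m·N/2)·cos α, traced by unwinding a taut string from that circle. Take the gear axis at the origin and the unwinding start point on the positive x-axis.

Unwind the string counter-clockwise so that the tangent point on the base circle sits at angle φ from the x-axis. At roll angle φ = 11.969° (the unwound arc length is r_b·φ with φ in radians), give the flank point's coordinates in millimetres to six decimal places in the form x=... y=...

x=111.210227 y=0.329351

pitch radius r_p = m·N/2 = 3.158·75/2 = 118.425000
base radius r_b = r_p·cos α = 118.425000·cos 23.185° = 108.860812
roll angle φ = 11.969° = 0.20889846 rad
x = r_b·(cos φ + φ·sin φ) = 108.860812·(0.97825995 + 0.20889846·0.20738243) = 111.210227
y = r_b·(sin φ − φ·cos φ) = 108.860812·(0.20738243 − 0.20889846·0.97825995) = 0.329351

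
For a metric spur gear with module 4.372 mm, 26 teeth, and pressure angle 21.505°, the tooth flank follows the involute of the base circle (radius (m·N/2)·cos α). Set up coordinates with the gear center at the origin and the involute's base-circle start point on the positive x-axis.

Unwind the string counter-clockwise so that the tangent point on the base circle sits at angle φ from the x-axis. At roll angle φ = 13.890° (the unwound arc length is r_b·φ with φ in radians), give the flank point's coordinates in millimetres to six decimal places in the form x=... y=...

x=54.410513 y=0.249660

pitch radius r_p = m·N/2 = 4.372·26/2 = 56.836000
base radius r_b = r_p·cos α = 56.836000·cos 21.505° = 52.879395
roll angle φ = 13.890° = 0.24242623 rad
x = r_b·(cos φ + φ·sin φ) = 52.879395·(0.97075839 + 0.24242623·0.24005862) = 54.410513
y = r_b·(sin φ − φ·cos φ) = 52.879395·(0.24005862 − 0.24242623·0.97075839) = 0.249660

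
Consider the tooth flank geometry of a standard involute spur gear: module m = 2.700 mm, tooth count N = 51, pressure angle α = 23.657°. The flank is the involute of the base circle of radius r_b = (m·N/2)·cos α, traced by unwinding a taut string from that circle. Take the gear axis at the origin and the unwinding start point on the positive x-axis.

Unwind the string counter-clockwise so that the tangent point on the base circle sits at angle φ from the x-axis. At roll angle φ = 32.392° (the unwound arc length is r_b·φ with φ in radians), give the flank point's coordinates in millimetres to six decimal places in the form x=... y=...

pitch radius r_p = m·N/2 = 2.700·51/2 = 68.850000
base radius r_b = r_p·cos α = 68.850000·cos 23.657° = 63.064121
roll angle φ = 32.392° = 0.56534705 rad
x = r_b·(cos φ + φ·sin φ) = 63.064121·(0.84440273 + 0.56534705·0.53570890) = 72.351207
y = r_b·(sin φ − φ·cos φ) = 63.064121·(0.53570890 − 0.56534705·0.84440273) = 3.678423

x=72.351207 y=3.678423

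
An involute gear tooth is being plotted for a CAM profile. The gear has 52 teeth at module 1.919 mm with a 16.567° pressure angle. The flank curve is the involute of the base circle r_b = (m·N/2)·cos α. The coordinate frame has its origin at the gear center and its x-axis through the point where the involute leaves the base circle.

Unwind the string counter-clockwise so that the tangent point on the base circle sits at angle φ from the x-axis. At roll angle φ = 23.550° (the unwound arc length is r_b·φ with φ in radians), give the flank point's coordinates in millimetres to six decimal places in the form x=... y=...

pitch radius r_p = m·N/2 = 1.919·52/2 = 49.894000
base radius r_b = r_p·cos α = 49.894000·cos 16.567° = 47.822748
roll angle φ = 23.550° = 0.41102504 rad
x = r_b·(cos φ + φ·sin φ) = 47.822748·(0.91671175 + 0.41102504·0.39954920) = 51.693353
y = r_b·(sin φ − φ·cos φ) = 47.822748·(0.39954920 − 0.41102504·0.91671175) = 1.088337

x=51.693353 y=1.088337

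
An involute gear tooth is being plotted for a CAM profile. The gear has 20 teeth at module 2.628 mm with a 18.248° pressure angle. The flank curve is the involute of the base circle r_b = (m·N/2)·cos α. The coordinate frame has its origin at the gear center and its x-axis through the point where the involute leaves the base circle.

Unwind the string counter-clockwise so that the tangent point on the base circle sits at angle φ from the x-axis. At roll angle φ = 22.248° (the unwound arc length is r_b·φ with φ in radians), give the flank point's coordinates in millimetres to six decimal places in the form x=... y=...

x=26.769629 y=0.479775

pitch radius r_p = m·N/2 = 2.628·20/2 = 26.280000
base radius r_b = r_p·cos α = 26.280000·cos 18.248° = 24.958380
roll angle φ = 22.248° = 0.38830085 rad
x = r_b·(cos φ + φ·sin φ) = 24.958380·(0.92555372 + 0.38830085·0.37861631) = 26.769629
y = r_b·(sin φ − φ·cos φ) = 24.958380·(0.37861631 − 0.38830085·0.92555372) = 0.479775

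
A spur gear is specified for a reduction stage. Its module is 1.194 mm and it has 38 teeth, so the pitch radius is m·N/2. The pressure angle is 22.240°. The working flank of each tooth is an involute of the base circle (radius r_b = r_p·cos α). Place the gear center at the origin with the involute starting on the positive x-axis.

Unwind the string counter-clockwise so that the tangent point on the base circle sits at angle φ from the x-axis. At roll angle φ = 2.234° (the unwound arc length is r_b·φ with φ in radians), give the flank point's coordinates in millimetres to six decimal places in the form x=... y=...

x=21.014266 y=0.000415

pitch radius r_p = m·N/2 = 1.194·38/2 = 22.686000
base radius r_b = r_p·cos α = 22.686000·cos 22.240° = 20.998311
roll angle φ = 2.234° = 0.03899066 rad
x = r_b·(cos φ + φ·sin φ) = 20.998311·(0.99923996 + 0.03899066·0.03898078) = 21.014266
y = r_b·(sin φ − φ·cos φ) = 20.998311·(0.03898078 − 0.03899066·0.99923996) = 0.000415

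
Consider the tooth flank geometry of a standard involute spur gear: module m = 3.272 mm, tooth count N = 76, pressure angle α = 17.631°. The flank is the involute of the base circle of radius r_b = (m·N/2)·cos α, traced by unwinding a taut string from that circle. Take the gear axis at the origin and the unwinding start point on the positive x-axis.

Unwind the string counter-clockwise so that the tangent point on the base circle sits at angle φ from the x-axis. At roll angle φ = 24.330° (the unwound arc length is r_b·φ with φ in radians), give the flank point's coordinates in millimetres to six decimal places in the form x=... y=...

x=128.702193 y=2.970215

pitch radius r_p = m·N/2 = 3.272·76/2 = 124.336000
base radius r_b = r_p·cos α = 124.336000·cos 17.631° = 118.495556
roll angle φ = 24.330° = 0.42463861 rad
x = r_b·(cos φ + φ·sin φ) = 118.495556·(0.91118768 + 0.42463861·0.41199151) = 128.702193
y = r_b·(sin φ − φ·cos φ) = 118.495556·(0.41199151 − 0.42463861·0.91118768) = 2.970215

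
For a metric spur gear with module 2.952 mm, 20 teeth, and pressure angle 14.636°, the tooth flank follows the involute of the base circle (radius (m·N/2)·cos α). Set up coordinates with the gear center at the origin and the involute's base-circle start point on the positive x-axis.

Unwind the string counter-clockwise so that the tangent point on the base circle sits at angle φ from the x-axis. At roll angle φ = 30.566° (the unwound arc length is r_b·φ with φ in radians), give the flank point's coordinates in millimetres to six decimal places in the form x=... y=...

pitch radius r_p = m·N/2 = 2.952·20/2 = 29.520000
base radius r_b = r_p·cos α = 29.520000·cos 14.636° = 28.562094
roll angle φ = 30.566° = 0.53347734 rad
x = r_b·(cos φ + φ·sin φ) = 28.562094·(0.86104395 + 0.53347734·0.50853055) = 32.341815
y = r_b·(sin φ − φ·cos φ) = 28.562094·(0.50853055 − 0.53347734·0.86104395) = 1.404773

x=32.341815 y=1.404773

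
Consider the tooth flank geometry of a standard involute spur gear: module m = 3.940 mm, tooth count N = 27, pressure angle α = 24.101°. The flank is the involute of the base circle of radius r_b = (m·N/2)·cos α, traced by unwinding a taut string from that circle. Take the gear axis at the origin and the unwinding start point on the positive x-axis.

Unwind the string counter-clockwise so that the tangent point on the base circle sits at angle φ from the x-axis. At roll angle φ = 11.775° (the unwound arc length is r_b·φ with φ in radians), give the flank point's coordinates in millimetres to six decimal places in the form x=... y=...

x=49.567803 y=0.139887

pitch radius r_p = m·N/2 = 3.940·27/2 = 53.190000
base radius r_b = r_p·cos α = 53.190000·cos 24.101° = 48.553271
roll angle φ = 11.775° = 0.20551252 rad
x = r_b·(cos φ + φ·sin φ) = 48.553271·(0.97895652 + 0.20551252·0.20406892) = 49.567803
y = r_b·(sin φ − φ·cos φ) = 48.553271·(0.20406892 − 0.20551252·0.97895652) = 0.139887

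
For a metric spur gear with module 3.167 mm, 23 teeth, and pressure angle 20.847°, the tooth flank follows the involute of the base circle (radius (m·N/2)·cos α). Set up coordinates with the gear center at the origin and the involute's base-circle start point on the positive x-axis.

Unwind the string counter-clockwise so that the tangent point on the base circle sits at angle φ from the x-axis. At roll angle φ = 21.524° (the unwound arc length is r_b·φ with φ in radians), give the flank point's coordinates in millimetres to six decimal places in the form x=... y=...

pitch radius r_p = m·N/2 = 3.167·23/2 = 36.420500
base radius r_b = r_p·cos α = 36.420500·cos 20.847° = 34.036198
roll angle φ = 21.524° = 0.37566467 rad
x = r_b·(cos φ + φ·sin φ) = 34.036198·(0.93026397 + 0.37566467·0.36689093) = 36.353788
y = r_b·(sin φ − φ·cos φ) = 34.036198·(0.36689093 − 0.37566467·0.93026397) = 0.593034

x=36.353788 y=0.593034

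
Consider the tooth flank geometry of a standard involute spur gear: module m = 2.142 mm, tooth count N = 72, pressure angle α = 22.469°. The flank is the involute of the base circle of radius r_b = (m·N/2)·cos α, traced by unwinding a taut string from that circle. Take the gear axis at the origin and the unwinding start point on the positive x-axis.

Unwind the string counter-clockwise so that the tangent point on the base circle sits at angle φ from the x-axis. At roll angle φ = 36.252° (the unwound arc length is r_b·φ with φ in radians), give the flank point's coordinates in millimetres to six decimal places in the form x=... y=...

x=84.125474 y=5.779025

pitch radius r_p = m·N/2 = 2.142·72/2 = 77.112000
base radius r_b = r_p·cos α = 77.112000·cos 22.469° = 71.258154
roll angle φ = 36.252° = 0.63271676 rad
x = r_b·(cos φ + φ·sin φ) = 71.258154·(0.80642396 + 0.63271676·0.59133780) = 84.125474
y = r_b·(sin φ − φ·cos φ) = 71.258154·(0.59133780 − 0.63271676·0.80642396) = 5.779025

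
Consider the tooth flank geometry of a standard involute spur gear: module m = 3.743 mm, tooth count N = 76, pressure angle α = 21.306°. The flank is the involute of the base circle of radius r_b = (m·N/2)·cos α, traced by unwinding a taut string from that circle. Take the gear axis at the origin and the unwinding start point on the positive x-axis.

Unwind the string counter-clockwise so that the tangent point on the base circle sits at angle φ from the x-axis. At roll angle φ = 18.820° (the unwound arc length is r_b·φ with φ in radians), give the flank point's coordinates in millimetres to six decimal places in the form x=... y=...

pitch radius r_p = m·N/2 = 3.743·76/2 = 142.234000
base radius r_b = r_p·cos α = 142.234000·cos 21.306° = 132.512759
roll angle φ = 18.820° = 0.32847097 rad
x = r_b·(cos φ + φ·sin φ) = 132.512759·(0.94653671 + 0.32847097·0.32259612) = 139.469701
y = r_b·(sin φ − φ·cos φ) = 132.512759·(0.32259612 − 0.32847097·0.94653671) = 1.548583

x=139.469701 y=1.548583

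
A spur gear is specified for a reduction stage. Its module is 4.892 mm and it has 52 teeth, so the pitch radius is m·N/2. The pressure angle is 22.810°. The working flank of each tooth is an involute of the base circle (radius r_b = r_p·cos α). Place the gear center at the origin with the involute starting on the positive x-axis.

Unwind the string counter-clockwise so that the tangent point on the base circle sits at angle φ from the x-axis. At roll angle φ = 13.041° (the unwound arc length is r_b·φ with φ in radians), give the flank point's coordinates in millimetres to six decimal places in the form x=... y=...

x=120.242767 y=0.458444

pitch radius r_p = m·N/2 = 4.892·52/2 = 127.192000
base radius r_b = r_p·cos α = 127.192000·cos 22.810° = 117.245014
roll angle φ = 13.041° = 0.22760839 rad
x = r_b·(cos φ + φ·sin φ) = 117.245014·(0.97420884 + 0.22760839·0.22564824) = 120.242767
y = r_b·(sin φ − φ·cos φ) = 117.245014·(0.22564824 − 0.22760839·0.97420884) = 0.458444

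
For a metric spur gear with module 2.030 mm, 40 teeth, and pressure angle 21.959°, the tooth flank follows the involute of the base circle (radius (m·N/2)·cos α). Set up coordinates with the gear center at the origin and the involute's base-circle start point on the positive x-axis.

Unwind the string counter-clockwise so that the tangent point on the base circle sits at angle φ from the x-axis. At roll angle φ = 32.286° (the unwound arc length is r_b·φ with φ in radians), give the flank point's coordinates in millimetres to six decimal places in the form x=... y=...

x=43.166482 y=2.175292

pitch radius r_p = m·N/2 = 2.030·40/2 = 40.600000
base radius r_b = r_p·cos α = 40.600000·cos 21.959° = 37.654538
roll angle φ = 32.286° = 0.56349700 rad
x = r_b·(cos φ + φ·sin φ) = 37.654538·(0.84539237 + 0.56349700·0.53414580) = 43.166482
y = r_b·(sin φ − φ·cos φ) = 37.654538·(0.53414580 − 0.56349700·0.84539237) = 2.175292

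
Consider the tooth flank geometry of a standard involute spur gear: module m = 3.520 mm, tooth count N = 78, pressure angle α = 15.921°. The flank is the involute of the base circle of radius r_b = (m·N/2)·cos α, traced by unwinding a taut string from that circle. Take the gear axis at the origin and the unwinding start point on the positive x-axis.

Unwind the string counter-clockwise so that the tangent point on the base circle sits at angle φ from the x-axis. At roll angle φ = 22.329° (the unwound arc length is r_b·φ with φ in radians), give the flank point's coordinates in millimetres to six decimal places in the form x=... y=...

pitch radius r_p = m·N/2 = 3.520·78/2 = 137.280000
base radius r_b = r_p·cos α = 137.280000·cos 15.921° = 132.014054
roll angle φ = 22.329° = 0.38971457 rad
x = r_b·(cos φ + φ·sin φ) = 132.014054·(0.92501754 + 0.38971457·0.37992440) = 141.661590
y = r_b·(sin φ − φ·cos φ) = 132.014054·(0.37992440 − 0.38971457·0.92501754) = 2.565243

x=141.661590 y=2.565243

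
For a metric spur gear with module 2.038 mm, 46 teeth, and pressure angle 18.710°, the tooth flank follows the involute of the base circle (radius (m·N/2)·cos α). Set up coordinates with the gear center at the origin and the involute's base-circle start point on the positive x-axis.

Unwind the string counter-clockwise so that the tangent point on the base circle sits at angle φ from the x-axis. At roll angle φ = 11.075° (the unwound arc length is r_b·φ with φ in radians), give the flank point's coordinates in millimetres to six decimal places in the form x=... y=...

pitch radius r_p = m·N/2 = 2.038·46/2 = 46.874000
base radius r_b = r_p·cos α = 46.874000·cos 18.710° = 44.396911
roll angle φ = 11.075° = 0.19329521 rad
x = r_b·(cos φ + φ·sin φ) = 44.396911·(0.98137657 + 0.19329521·0.19209378) = 45.218582
y = r_b·(sin φ − φ·cos φ) = 44.396911·(0.19209378 − 0.19329521·0.98137657) = 0.106481

x=45.218582 y=0.106481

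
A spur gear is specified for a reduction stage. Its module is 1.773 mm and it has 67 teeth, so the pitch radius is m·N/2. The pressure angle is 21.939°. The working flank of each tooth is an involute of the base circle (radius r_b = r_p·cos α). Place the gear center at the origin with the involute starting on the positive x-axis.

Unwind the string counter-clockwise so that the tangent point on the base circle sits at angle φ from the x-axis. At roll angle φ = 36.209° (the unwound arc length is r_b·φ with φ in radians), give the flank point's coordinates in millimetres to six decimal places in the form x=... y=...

x=65.021658 y=4.452678

pitch radius r_p = m·N/2 = 1.773·67/2 = 59.395500
base radius r_b = r_p·cos α = 59.395500·cos 21.939° = 55.094206
roll angle φ = 36.209° = 0.63196627 rad
x = r_b·(cos φ + φ·sin φ) = 55.094206·(0.80686753 + 0.63196627·0.59073242) = 65.021658
y = r_b·(sin φ − φ·cos φ) = 55.094206·(0.59073242 − 0.63196627·0.80686753) = 4.452678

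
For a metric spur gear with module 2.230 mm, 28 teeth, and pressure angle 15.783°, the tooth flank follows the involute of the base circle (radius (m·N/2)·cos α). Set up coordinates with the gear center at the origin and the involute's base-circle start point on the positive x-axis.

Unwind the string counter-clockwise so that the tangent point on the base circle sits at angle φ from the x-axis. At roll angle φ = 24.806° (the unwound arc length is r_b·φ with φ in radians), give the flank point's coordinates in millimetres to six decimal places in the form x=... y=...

pitch radius r_p = m·N/2 = 2.230·28/2 = 31.220000
base radius r_b = r_p·cos α = 31.220000·cos 15.783° = 30.042967
roll angle φ = 24.806° = 0.43294637 rad
x = r_b·(cos φ + φ·sin φ) = 30.042967·(0.90773355 + 0.43294637·0.41954714) = 32.728056
y = r_b·(sin φ − φ·cos φ) = 30.042967·(0.41954714 − 0.43294637·0.90773355) = 0.797556

x=32.728056 y=0.797556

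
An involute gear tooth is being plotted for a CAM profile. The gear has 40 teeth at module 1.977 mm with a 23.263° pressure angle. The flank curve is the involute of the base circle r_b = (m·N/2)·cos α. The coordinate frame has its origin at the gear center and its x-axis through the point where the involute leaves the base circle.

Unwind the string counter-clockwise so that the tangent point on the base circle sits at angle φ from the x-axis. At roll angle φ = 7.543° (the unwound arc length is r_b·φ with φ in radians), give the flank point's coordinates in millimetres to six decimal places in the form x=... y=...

pitch radius r_p = m·N/2 = 1.977·40/2 = 39.540000
base radius r_b = r_p·cos α = 39.540000·cos 23.263° = 36.325462
roll angle φ = 7.543° = 0.13165019 rad
x = r_b·(cos φ + φ·sin φ) = 36.325462·(0.99134662 + 0.13165019·0.13127023) = 36.638892
y = r_b·(sin φ − φ·cos φ) = 36.325462·(0.13127023 − 0.13165019·0.99134662) = 0.027580

x=36.638892 y=0.027580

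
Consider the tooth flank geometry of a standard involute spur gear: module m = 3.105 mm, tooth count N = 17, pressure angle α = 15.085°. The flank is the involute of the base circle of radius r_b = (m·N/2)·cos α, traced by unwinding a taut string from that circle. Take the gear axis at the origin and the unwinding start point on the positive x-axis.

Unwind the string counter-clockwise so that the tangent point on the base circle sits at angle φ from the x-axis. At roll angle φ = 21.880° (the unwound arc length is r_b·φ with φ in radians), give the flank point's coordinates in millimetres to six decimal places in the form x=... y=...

x=27.273946 y=0.466184

pitch radius r_p = m·N/2 = 3.105·17/2 = 26.392500
base radius r_b = r_p·cos α = 26.392500·cos 15.085° = 25.483036
roll angle φ = 21.880° = 0.38187804 rad
x = r_b·(cos φ + φ·sin φ) = 25.483036·(0.92796639 + 0.38187804·0.37266388) = 27.273946
y = r_b·(sin φ − φ·cos φ) = 25.483036·(0.37266388 − 0.38187804·0.92796639) = 0.466184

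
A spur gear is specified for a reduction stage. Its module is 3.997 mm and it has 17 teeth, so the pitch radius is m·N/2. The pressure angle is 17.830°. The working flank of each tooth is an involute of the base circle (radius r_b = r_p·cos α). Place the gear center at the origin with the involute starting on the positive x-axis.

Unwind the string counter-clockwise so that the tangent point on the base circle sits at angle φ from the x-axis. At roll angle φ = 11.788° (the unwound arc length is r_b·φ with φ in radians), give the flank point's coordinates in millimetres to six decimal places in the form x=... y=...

pitch radius r_p = m·N/2 = 3.997·17/2 = 33.974500
base radius r_b = r_p·cos α = 33.974500·cos 17.830° = 32.342678
roll angle φ = 11.788° = 0.20573941 rad
x = r_b·(cos φ + φ·sin φ) = 32.342678·(0.97891020 + 0.20573941·0.20429103) = 33.019963
y = r_b·(sin φ − φ·cos φ) = 32.342678·(0.20429103 − 0.20573941·0.97891020) = 0.093491

x=33.019963 y=0.093491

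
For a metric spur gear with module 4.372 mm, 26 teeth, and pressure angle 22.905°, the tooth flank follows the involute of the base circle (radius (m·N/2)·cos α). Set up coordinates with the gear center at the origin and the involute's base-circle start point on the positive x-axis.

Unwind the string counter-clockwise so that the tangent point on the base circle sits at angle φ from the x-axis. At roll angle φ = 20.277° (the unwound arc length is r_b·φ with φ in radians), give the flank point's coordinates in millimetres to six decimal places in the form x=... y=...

x=55.531205 y=0.763884

pitch radius r_p = m·N/2 = 4.372·26/2 = 56.836000
base radius r_b = r_p·cos α = 56.836000·cos 22.905° = 52.354564
roll angle φ = 20.277° = 0.35390041 rad
x = r_b·(cos φ + φ·sin φ) = 52.354564·(0.93802813 + 0.35390041·0.34655913) = 55.531205
y = r_b·(sin φ − φ·cos φ) = 52.354564·(0.34655913 − 0.35390041·0.93802813) = 0.763884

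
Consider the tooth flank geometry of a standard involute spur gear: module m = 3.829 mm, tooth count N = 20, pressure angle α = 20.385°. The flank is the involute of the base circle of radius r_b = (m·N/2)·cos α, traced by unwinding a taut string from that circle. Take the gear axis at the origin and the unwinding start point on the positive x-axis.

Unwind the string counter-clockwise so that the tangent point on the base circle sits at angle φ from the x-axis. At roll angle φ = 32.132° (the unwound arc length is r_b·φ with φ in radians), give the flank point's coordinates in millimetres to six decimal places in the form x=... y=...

x=41.100078 y=2.044566

pitch radius r_p = m·N/2 = 3.829·20/2 = 38.290000
base radius r_b = r_p·cos α = 38.290000·cos 20.385° = 35.892020
roll angle φ = 32.132° = 0.56080920 rad
x = r_b·(cos φ + φ·sin φ) = 35.892020·(0.84682500 + 0.56080920·0.53187162) = 41.100078
y = r_b·(sin φ − φ·cos φ) = 35.892020·(0.53187162 − 0.56080920·0.84682500) = 2.044566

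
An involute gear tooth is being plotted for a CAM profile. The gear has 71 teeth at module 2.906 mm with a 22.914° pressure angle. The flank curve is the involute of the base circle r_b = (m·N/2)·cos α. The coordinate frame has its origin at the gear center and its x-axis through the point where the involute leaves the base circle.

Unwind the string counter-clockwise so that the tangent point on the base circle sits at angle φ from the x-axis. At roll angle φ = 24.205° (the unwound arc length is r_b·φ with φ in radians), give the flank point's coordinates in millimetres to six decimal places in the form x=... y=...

x=103.127168 y=2.345749

pitch radius r_p = m·N/2 = 2.906·71/2 = 103.163000
base radius r_b = r_p·cos α = 103.163000·cos 22.914° = 95.022438
roll angle φ = 24.205° = 0.42245695 rad
x = r_b·(cos φ + φ·sin φ) = 95.022438·(0.91208434 + 0.42245695·0.41000263) = 103.127168
y = r_b·(sin φ − φ·cos φ) = 95.022438·(0.41000263 − 0.42245695·0.91208434) = 2.345749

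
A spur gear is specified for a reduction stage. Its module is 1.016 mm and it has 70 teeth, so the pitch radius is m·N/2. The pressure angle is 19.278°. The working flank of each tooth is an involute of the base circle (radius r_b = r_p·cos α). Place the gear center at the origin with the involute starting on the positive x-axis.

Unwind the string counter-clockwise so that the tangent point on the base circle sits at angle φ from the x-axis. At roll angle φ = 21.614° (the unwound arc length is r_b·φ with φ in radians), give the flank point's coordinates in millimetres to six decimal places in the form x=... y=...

pitch radius r_p = m·N/2 = 1.016·70/2 = 35.560000
base radius r_b = r_p·cos α = 35.560000·cos 19.278° = 33.566072
roll angle φ = 21.614° = 0.37723546 rad
x = r_b·(cos φ + φ·sin φ) = 33.566072·(0.92968651 + 0.37723546·0.36835173) = 35.870109
y = r_b·(sin φ − φ·cos φ) = 33.566072·(0.36835173 − 0.37723546·0.92968651) = 0.592139

x=35.870109 y=0.592139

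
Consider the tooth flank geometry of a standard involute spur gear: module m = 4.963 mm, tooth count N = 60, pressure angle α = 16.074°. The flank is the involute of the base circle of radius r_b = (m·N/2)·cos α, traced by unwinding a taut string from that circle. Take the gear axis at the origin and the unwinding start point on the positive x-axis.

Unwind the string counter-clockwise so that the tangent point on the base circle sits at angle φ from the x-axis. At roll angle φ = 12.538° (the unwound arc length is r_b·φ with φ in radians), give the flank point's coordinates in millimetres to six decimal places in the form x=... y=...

x=146.453756 y=0.497348

pitch radius r_p = m·N/2 = 4.963·60/2 = 148.890000
base radius r_b = r_p·cos α = 148.890000·cos 16.074° = 143.069130
roll angle φ = 12.538° = 0.21882938 rad
x = r_b·(cos φ + φ·sin φ) = 143.069130·(0.97615224 + 0.21882938·0.21708707) = 146.453756
y = r_b·(sin φ − φ·cos φ) = 143.069130·(0.21708707 − 0.21882938·0.97615224) = 0.497348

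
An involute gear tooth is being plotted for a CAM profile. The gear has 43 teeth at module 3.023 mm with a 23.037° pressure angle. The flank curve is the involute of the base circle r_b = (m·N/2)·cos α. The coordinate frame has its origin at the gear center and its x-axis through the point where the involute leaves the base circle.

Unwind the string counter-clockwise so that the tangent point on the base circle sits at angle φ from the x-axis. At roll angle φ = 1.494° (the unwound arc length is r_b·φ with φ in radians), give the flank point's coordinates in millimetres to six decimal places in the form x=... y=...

pitch radius r_p = m·N/2 = 3.023·43/2 = 64.994500
base radius r_b = r_p·cos α = 64.994500·cos 23.037° = 59.811341
roll angle φ = 1.494° = 0.02607522 rad
x = r_b·(cos φ + φ·sin φ) = 59.811341·(0.99966006 + 0.02607522·0.02607226) = 59.831671
y = r_b·(sin φ − φ·cos φ) = 59.811341·(0.02607226 − 0.02607522·0.99966006) = 0.000353

x=59.831671 y=0.000353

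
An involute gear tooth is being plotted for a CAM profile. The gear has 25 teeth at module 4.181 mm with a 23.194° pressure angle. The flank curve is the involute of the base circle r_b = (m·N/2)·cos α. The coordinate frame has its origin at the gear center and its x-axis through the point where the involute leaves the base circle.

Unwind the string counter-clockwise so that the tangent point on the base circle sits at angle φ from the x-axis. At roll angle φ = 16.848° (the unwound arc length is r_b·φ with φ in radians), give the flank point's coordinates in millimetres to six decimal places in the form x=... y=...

x=50.070662 y=0.403632

pitch radius r_p = m·N/2 = 4.181·25/2 = 52.262500
base radius r_b = r_p·cos α = 52.262500·cos 23.194° = 48.038466
roll angle φ = 16.848° = 0.29405307 rad
x = r_b·(cos φ + φ·sin φ) = 48.038466·(0.95707702 + 0.29405307·0.28983370) = 50.070662
y = r_b·(sin φ − φ·cos φ) = 48.038466·(0.28983370 − 0.29405307·0.95707702) = 0.403632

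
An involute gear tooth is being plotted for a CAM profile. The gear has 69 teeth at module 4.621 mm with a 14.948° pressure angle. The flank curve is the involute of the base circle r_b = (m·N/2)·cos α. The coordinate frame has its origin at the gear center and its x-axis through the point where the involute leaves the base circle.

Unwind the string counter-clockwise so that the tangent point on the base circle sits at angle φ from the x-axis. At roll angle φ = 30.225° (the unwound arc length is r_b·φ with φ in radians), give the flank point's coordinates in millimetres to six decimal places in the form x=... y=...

pitch radius r_p = m·N/2 = 4.621·69/2 = 159.424500
base radius r_b = r_p·cos α = 159.424500·cos 14.948° = 154.029627
roll angle φ = 30.225° = 0.52752577 rad
x = r_b·(cos φ + φ·sin φ) = 154.029627·(0.86405524 + 0.52752577·0.50339701) = 173.993427
y = r_b·(sin φ − φ·cos φ) = 154.029627·(0.50339701 − 0.52752577·0.86405524) = 7.329594

x=173.993427 y=7.329594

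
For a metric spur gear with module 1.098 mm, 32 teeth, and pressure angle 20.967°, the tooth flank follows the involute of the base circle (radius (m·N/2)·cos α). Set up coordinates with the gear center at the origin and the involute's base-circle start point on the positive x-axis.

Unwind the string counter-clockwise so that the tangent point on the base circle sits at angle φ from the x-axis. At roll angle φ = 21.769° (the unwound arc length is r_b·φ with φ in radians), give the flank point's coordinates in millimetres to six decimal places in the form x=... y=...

x=17.546429 y=0.295607

pitch radius r_p = m·N/2 = 1.098·32/2 = 17.568000
base radius r_b = r_p·cos α = 17.568000·cos 20.967° = 16.404764
roll angle φ = 21.769° = 0.37994072 rad
x = r_b·(cos φ + φ·sin φ) = 16.404764·(0.92868662 + 0.37994072·0.37086542) = 17.546429
y = r_b·(sin φ − φ·cos φ) = 16.404764·(0.37086542 − 0.37994072·0.92868662) = 0.295607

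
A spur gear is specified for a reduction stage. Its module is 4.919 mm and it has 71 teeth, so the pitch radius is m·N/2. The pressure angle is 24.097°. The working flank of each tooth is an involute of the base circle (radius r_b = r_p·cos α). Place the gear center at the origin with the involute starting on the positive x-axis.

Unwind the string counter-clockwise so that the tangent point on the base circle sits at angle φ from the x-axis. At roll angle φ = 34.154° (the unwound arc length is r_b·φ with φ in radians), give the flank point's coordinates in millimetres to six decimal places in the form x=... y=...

pitch radius r_p = m·N/2 = 4.919·71/2 = 174.624500
base radius r_b = r_p·cos α = 174.624500·cos 24.097° = 159.406945
roll angle φ = 34.154° = 0.59609975 rad
x = r_b·(cos φ + φ·sin φ) = 159.406945·(0.82753158 + 0.59609975·0.56141917) = 185.261701
y = r_b·(sin φ − φ·cos φ) = 159.406945·(0.56141917 − 0.59609975·0.82753158) = 10.860045

x=185.261701 y=10.860045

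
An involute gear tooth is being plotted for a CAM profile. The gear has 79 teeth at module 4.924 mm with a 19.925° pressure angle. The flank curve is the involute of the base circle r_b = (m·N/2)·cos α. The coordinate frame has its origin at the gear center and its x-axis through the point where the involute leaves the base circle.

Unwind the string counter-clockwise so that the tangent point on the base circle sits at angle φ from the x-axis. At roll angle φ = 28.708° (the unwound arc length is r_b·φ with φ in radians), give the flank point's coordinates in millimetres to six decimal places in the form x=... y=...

pitch radius r_p = m·N/2 = 4.924·79/2 = 194.498000
base radius r_b = r_p·cos α = 194.498000·cos 19.925° = 182.855256
roll angle φ = 28.708° = 0.50104912 rad
x = r_b·(cos φ + φ·sin φ) = 182.855256·(0.87707910 + 0.50104912·0.48034597) = 204.387565
y = r_b·(sin φ − φ·cos φ) = 182.855256·(0.48034597 − 0.50104912·0.87707910) = 7.476266

x=204.387565 y=7.476266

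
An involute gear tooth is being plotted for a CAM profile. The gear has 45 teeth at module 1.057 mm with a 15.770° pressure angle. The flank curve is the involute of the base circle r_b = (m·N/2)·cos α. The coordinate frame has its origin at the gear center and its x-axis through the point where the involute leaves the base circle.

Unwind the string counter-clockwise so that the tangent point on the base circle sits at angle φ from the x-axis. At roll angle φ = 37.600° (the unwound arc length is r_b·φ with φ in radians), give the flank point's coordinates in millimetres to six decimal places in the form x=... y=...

x=27.297581 y=2.064667

pitch radius r_p = m·N/2 = 1.057·45/2 = 23.782500
base radius r_b = r_p·cos α = 23.782500·cos 15.770° = 22.887337
roll angle φ = 37.600° = 0.65624380 rad
x = r_b·(cos φ + φ·sin φ) = 22.887337·(0.79228964 + 0.65624380·0.61014516) = 27.297581
y = r_b·(sin φ − φ·cos φ) = 22.887337·(0.61014516 − 0.65624380·0.79228964) = 2.064667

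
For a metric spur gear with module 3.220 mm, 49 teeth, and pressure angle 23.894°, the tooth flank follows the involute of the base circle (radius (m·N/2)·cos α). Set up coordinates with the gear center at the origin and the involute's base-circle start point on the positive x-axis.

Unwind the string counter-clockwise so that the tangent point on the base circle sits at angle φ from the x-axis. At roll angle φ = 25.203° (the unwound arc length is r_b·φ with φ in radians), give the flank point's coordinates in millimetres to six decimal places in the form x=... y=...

x=78.773018 y=2.007012

pitch radius r_p = m·N/2 = 3.220·49/2 = 78.890000
base radius r_b = r_p·cos α = 78.890000·cos 23.894° = 72.128841
roll angle φ = 25.203° = 0.43987533 rad
x = r_b·(cos φ + φ·sin φ) = 72.128841·(0.90480476 + 0.43987533·0.42582667) = 78.773018
y = r_b·(sin φ − φ·cos φ) = 72.128841·(0.42582667 − 0.43987533·0.90480476) = 2.007012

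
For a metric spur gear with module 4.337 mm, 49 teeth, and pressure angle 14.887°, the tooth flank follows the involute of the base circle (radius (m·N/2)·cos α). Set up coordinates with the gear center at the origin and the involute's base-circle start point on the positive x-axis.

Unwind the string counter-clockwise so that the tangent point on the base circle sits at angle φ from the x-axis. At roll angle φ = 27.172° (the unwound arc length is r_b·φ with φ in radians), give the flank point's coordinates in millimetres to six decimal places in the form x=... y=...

pitch radius r_p = m·N/2 = 4.337·49/2 = 106.256500
base radius r_b = r_p·cos α = 106.256500·cos 14.887° = 102.689936
roll angle φ = 27.172° = 0.47424086 rad
x = r_b·(cos φ + φ·sin φ) = 102.689936·(0.88963965 + 0.47424086·0.45666322) = 113.596430
y = r_b·(sin φ − φ·cos φ) = 102.689936·(0.45666322 − 0.47424086·0.88963965) = 3.569476

x=113.596430 y=3.569476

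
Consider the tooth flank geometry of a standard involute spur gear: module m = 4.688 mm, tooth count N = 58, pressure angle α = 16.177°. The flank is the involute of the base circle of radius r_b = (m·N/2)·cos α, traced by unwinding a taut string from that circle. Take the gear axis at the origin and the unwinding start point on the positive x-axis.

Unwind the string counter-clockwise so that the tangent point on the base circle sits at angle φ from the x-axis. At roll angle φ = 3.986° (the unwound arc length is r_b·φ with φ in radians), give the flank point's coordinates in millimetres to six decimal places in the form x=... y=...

pitch radius r_p = m·N/2 = 4.688·58/2 = 135.952000
base radius r_b = r_p·cos α = 135.952000·cos 16.177° = 130.569062
roll angle φ = 3.986° = 0.06956882 rad
x = r_b·(cos φ + φ·sin φ) = 130.569062·(0.99758107 + 0.06956882·0.06951272) = 130.884646
y = r_b·(sin φ − φ·cos φ) = 130.569062·(0.06951272 − 0.06956882·0.99758107) = 0.014647

x=130.884646 y=0.014647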